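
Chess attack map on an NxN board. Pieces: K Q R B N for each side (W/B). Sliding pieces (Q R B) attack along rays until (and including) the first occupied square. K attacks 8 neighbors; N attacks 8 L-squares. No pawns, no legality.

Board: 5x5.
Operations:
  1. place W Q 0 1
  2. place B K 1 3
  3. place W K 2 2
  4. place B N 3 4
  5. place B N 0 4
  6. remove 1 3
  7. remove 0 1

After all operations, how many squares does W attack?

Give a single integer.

Answer: 8

Derivation:
Op 1: place WQ@(0,1)
Op 2: place BK@(1,3)
Op 3: place WK@(2,2)
Op 4: place BN@(3,4)
Op 5: place BN@(0,4)
Op 6: remove (1,3)
Op 7: remove (0,1)
Per-piece attacks for W:
  WK@(2,2): attacks (2,3) (2,1) (3,2) (1,2) (3,3) (3,1) (1,3) (1,1)
Union (8 distinct): (1,1) (1,2) (1,3) (2,1) (2,3) (3,1) (3,2) (3,3)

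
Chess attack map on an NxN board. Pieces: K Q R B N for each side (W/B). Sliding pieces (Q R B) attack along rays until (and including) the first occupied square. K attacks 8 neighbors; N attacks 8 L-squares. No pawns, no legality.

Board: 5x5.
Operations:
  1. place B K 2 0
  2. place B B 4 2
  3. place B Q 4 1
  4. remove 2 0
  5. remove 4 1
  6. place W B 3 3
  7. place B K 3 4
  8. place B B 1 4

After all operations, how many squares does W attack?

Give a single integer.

Answer: 6

Derivation:
Op 1: place BK@(2,0)
Op 2: place BB@(4,2)
Op 3: place BQ@(4,1)
Op 4: remove (2,0)
Op 5: remove (4,1)
Op 6: place WB@(3,3)
Op 7: place BK@(3,4)
Op 8: place BB@(1,4)
Per-piece attacks for W:
  WB@(3,3): attacks (4,4) (4,2) (2,4) (2,2) (1,1) (0,0) [ray(1,-1) blocked at (4,2)]
Union (6 distinct): (0,0) (1,1) (2,2) (2,4) (4,2) (4,4)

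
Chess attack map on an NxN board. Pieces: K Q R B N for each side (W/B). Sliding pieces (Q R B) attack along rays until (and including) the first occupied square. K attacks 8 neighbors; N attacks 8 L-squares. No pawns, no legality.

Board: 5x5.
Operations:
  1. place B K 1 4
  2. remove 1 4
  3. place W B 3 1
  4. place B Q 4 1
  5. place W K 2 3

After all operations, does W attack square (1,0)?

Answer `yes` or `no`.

Answer: no

Derivation:
Op 1: place BK@(1,4)
Op 2: remove (1,4)
Op 3: place WB@(3,1)
Op 4: place BQ@(4,1)
Op 5: place WK@(2,3)
Per-piece attacks for W:
  WK@(2,3): attacks (2,4) (2,2) (3,3) (1,3) (3,4) (3,2) (1,4) (1,2)
  WB@(3,1): attacks (4,2) (4,0) (2,2) (1,3) (0,4) (2,0)
W attacks (1,0): no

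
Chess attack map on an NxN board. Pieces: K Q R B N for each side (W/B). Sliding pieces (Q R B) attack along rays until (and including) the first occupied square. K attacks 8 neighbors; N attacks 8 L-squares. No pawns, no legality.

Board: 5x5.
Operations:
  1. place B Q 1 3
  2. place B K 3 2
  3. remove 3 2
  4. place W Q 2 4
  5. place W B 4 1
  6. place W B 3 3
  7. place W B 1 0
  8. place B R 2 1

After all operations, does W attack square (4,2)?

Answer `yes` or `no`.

Op 1: place BQ@(1,3)
Op 2: place BK@(3,2)
Op 3: remove (3,2)
Op 4: place WQ@(2,4)
Op 5: place WB@(4,1)
Op 6: place WB@(3,3)
Op 7: place WB@(1,0)
Op 8: place BR@(2,1)
Per-piece attacks for W:
  WB@(1,0): attacks (2,1) (0,1) [ray(1,1) blocked at (2,1)]
  WQ@(2,4): attacks (2,3) (2,2) (2,1) (3,4) (4,4) (1,4) (0,4) (3,3) (1,3) [ray(0,-1) blocked at (2,1); ray(1,-1) blocked at (3,3); ray(-1,-1) blocked at (1,3)]
  WB@(3,3): attacks (4,4) (4,2) (2,4) (2,2) (1,1) (0,0) [ray(-1,1) blocked at (2,4)]
  WB@(4,1): attacks (3,2) (2,3) (1,4) (3,0)
W attacks (4,2): yes

Answer: yes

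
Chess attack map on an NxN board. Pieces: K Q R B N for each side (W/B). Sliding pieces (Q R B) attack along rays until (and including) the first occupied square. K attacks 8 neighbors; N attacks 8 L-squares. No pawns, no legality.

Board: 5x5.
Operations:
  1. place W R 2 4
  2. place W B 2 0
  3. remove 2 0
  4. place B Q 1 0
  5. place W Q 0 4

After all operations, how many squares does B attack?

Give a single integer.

Answer: 12

Derivation:
Op 1: place WR@(2,4)
Op 2: place WB@(2,0)
Op 3: remove (2,0)
Op 4: place BQ@(1,0)
Op 5: place WQ@(0,4)
Per-piece attacks for B:
  BQ@(1,0): attacks (1,1) (1,2) (1,3) (1,4) (2,0) (3,0) (4,0) (0,0) (2,1) (3,2) (4,3) (0,1)
Union (12 distinct): (0,0) (0,1) (1,1) (1,2) (1,3) (1,4) (2,0) (2,1) (3,0) (3,2) (4,0) (4,3)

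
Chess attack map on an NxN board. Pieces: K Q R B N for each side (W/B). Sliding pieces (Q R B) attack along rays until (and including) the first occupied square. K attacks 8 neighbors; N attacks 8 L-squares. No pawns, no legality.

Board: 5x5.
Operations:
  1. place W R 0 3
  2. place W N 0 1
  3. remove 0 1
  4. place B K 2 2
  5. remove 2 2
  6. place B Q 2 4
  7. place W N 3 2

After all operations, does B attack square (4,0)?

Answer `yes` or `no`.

Answer: no

Derivation:
Op 1: place WR@(0,3)
Op 2: place WN@(0,1)
Op 3: remove (0,1)
Op 4: place BK@(2,2)
Op 5: remove (2,2)
Op 6: place BQ@(2,4)
Op 7: place WN@(3,2)
Per-piece attacks for B:
  BQ@(2,4): attacks (2,3) (2,2) (2,1) (2,0) (3,4) (4,4) (1,4) (0,4) (3,3) (4,2) (1,3) (0,2)
B attacks (4,0): no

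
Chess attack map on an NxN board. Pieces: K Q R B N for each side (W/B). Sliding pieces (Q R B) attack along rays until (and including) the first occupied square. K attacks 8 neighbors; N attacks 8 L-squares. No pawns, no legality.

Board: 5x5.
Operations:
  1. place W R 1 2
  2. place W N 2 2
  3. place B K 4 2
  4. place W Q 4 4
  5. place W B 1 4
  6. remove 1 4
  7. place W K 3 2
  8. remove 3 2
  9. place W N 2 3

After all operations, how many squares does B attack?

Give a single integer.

Op 1: place WR@(1,2)
Op 2: place WN@(2,2)
Op 3: place BK@(4,2)
Op 4: place WQ@(4,4)
Op 5: place WB@(1,4)
Op 6: remove (1,4)
Op 7: place WK@(3,2)
Op 8: remove (3,2)
Op 9: place WN@(2,3)
Per-piece attacks for B:
  BK@(4,2): attacks (4,3) (4,1) (3,2) (3,3) (3,1)
Union (5 distinct): (3,1) (3,2) (3,3) (4,1) (4,3)

Answer: 5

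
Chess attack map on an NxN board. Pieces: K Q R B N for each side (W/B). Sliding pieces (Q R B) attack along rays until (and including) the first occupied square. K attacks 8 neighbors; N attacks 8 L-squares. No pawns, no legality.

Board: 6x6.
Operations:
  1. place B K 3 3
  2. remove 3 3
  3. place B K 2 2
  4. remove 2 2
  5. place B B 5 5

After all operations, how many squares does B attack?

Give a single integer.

Op 1: place BK@(3,3)
Op 2: remove (3,3)
Op 3: place BK@(2,2)
Op 4: remove (2,2)
Op 5: place BB@(5,5)
Per-piece attacks for B:
  BB@(5,5): attacks (4,4) (3,3) (2,2) (1,1) (0,0)
Union (5 distinct): (0,0) (1,1) (2,2) (3,3) (4,4)

Answer: 5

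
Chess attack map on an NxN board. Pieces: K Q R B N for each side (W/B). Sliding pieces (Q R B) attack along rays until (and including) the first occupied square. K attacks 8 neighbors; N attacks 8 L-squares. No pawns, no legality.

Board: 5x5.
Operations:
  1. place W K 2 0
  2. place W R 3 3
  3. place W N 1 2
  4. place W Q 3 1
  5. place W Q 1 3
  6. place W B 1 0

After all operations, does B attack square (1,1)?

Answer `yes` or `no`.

Op 1: place WK@(2,0)
Op 2: place WR@(3,3)
Op 3: place WN@(1,2)
Op 4: place WQ@(3,1)
Op 5: place WQ@(1,3)
Op 6: place WB@(1,0)
Per-piece attacks for B:
B attacks (1,1): no

Answer: no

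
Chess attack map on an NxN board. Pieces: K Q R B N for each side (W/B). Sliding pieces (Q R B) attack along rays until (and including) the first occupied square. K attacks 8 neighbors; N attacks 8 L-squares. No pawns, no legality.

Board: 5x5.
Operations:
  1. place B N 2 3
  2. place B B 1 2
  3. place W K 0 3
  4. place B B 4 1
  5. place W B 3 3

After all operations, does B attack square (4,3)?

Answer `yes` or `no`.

Op 1: place BN@(2,3)
Op 2: place BB@(1,2)
Op 3: place WK@(0,3)
Op 4: place BB@(4,1)
Op 5: place WB@(3,3)
Per-piece attacks for B:
  BB@(1,2): attacks (2,3) (2,1) (3,0) (0,3) (0,1) [ray(1,1) blocked at (2,3); ray(-1,1) blocked at (0,3)]
  BN@(2,3): attacks (4,4) (0,4) (3,1) (4,2) (1,1) (0,2)
  BB@(4,1): attacks (3,2) (2,3) (3,0) [ray(-1,1) blocked at (2,3)]
B attacks (4,3): no

Answer: no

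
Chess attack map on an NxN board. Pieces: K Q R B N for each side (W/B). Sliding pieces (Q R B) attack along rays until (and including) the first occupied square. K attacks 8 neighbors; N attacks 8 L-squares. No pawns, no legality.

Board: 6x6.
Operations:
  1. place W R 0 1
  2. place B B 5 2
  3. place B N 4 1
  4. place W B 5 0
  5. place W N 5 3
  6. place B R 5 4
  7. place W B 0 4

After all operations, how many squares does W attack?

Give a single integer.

Answer: 15

Derivation:
Op 1: place WR@(0,1)
Op 2: place BB@(5,2)
Op 3: place BN@(4,1)
Op 4: place WB@(5,0)
Op 5: place WN@(5,3)
Op 6: place BR@(5,4)
Op 7: place WB@(0,4)
Per-piece attacks for W:
  WR@(0,1): attacks (0,2) (0,3) (0,4) (0,0) (1,1) (2,1) (3,1) (4,1) [ray(0,1) blocked at (0,4); ray(1,0) blocked at (4,1)]
  WB@(0,4): attacks (1,5) (1,3) (2,2) (3,1) (4,0)
  WB@(5,0): attacks (4,1) [ray(-1,1) blocked at (4,1)]
  WN@(5,3): attacks (4,5) (3,4) (4,1) (3,2)
Union (15 distinct): (0,0) (0,2) (0,3) (0,4) (1,1) (1,3) (1,5) (2,1) (2,2) (3,1) (3,2) (3,4) (4,0) (4,1) (4,5)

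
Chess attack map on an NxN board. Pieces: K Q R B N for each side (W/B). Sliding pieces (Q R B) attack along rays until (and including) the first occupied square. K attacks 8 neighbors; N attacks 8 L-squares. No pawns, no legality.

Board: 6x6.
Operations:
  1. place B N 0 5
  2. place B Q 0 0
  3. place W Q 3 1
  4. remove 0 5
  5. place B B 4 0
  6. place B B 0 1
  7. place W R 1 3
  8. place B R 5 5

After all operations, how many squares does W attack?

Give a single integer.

Answer: 23

Derivation:
Op 1: place BN@(0,5)
Op 2: place BQ@(0,0)
Op 3: place WQ@(3,1)
Op 4: remove (0,5)
Op 5: place BB@(4,0)
Op 6: place BB@(0,1)
Op 7: place WR@(1,3)
Op 8: place BR@(5,5)
Per-piece attacks for W:
  WR@(1,3): attacks (1,4) (1,5) (1,2) (1,1) (1,0) (2,3) (3,3) (4,3) (5,3) (0,3)
  WQ@(3,1): attacks (3,2) (3,3) (3,4) (3,5) (3,0) (4,1) (5,1) (2,1) (1,1) (0,1) (4,2) (5,3) (4,0) (2,2) (1,3) (2,0) [ray(-1,0) blocked at (0,1); ray(1,-1) blocked at (4,0); ray(-1,1) blocked at (1,3)]
Union (23 distinct): (0,1) (0,3) (1,0) (1,1) (1,2) (1,3) (1,4) (1,5) (2,0) (2,1) (2,2) (2,3) (3,0) (3,2) (3,3) (3,4) (3,5) (4,0) (4,1) (4,2) (4,3) (5,1) (5,3)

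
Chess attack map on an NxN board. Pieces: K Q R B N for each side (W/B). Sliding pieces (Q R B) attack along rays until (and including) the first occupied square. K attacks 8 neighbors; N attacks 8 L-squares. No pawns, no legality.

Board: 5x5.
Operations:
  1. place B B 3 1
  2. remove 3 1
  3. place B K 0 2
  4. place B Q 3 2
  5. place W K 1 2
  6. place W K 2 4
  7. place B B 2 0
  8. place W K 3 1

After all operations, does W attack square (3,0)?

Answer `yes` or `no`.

Answer: yes

Derivation:
Op 1: place BB@(3,1)
Op 2: remove (3,1)
Op 3: place BK@(0,2)
Op 4: place BQ@(3,2)
Op 5: place WK@(1,2)
Op 6: place WK@(2,4)
Op 7: place BB@(2,0)
Op 8: place WK@(3,1)
Per-piece attacks for W:
  WK@(1,2): attacks (1,3) (1,1) (2,2) (0,2) (2,3) (2,1) (0,3) (0,1)
  WK@(2,4): attacks (2,3) (3,4) (1,4) (3,3) (1,3)
  WK@(3,1): attacks (3,2) (3,0) (4,1) (2,1) (4,2) (4,0) (2,2) (2,0)
W attacks (3,0): yes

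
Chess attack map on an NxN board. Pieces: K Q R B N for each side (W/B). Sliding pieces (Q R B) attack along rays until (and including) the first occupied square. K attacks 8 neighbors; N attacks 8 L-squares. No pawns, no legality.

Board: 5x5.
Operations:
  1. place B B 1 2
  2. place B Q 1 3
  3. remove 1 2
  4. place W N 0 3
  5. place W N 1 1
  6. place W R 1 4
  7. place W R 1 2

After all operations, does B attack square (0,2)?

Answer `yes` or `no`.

Answer: yes

Derivation:
Op 1: place BB@(1,2)
Op 2: place BQ@(1,3)
Op 3: remove (1,2)
Op 4: place WN@(0,3)
Op 5: place WN@(1,1)
Op 6: place WR@(1,4)
Op 7: place WR@(1,2)
Per-piece attacks for B:
  BQ@(1,3): attacks (1,4) (1,2) (2,3) (3,3) (4,3) (0,3) (2,4) (2,2) (3,1) (4,0) (0,4) (0,2) [ray(0,1) blocked at (1,4); ray(0,-1) blocked at (1,2); ray(-1,0) blocked at (0,3)]
B attacks (0,2): yes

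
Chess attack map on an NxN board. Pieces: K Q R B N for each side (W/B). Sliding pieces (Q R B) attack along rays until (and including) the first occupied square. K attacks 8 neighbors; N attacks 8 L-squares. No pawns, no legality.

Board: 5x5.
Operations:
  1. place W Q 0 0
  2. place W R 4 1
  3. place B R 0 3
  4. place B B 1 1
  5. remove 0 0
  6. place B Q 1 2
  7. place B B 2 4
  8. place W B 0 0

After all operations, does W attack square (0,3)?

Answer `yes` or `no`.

Answer: no

Derivation:
Op 1: place WQ@(0,0)
Op 2: place WR@(4,1)
Op 3: place BR@(0,3)
Op 4: place BB@(1,1)
Op 5: remove (0,0)
Op 6: place BQ@(1,2)
Op 7: place BB@(2,4)
Op 8: place WB@(0,0)
Per-piece attacks for W:
  WB@(0,0): attacks (1,1) [ray(1,1) blocked at (1,1)]
  WR@(4,1): attacks (4,2) (4,3) (4,4) (4,0) (3,1) (2,1) (1,1) [ray(-1,0) blocked at (1,1)]
W attacks (0,3): no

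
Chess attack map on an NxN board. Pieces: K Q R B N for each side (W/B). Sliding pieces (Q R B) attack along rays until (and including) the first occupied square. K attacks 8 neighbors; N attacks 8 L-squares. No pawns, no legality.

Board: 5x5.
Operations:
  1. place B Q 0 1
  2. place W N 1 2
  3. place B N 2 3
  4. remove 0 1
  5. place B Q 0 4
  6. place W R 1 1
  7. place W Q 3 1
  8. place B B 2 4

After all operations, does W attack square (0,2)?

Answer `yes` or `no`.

Answer: no

Derivation:
Op 1: place BQ@(0,1)
Op 2: place WN@(1,2)
Op 3: place BN@(2,3)
Op 4: remove (0,1)
Op 5: place BQ@(0,4)
Op 6: place WR@(1,1)
Op 7: place WQ@(3,1)
Op 8: place BB@(2,4)
Per-piece attacks for W:
  WR@(1,1): attacks (1,2) (1,0) (2,1) (3,1) (0,1) [ray(0,1) blocked at (1,2); ray(1,0) blocked at (3,1)]
  WN@(1,2): attacks (2,4) (3,3) (0,4) (2,0) (3,1) (0,0)
  WQ@(3,1): attacks (3,2) (3,3) (3,4) (3,0) (4,1) (2,1) (1,1) (4,2) (4,0) (2,2) (1,3) (0,4) (2,0) [ray(-1,0) blocked at (1,1); ray(-1,1) blocked at (0,4)]
W attacks (0,2): no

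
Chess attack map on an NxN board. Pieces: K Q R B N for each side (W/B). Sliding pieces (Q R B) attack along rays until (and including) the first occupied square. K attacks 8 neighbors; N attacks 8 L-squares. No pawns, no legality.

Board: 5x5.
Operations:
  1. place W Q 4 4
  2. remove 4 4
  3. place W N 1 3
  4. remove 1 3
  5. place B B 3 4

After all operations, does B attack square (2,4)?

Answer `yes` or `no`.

Op 1: place WQ@(4,4)
Op 2: remove (4,4)
Op 3: place WN@(1,3)
Op 4: remove (1,3)
Op 5: place BB@(3,4)
Per-piece attacks for B:
  BB@(3,4): attacks (4,3) (2,3) (1,2) (0,1)
B attacks (2,4): no

Answer: no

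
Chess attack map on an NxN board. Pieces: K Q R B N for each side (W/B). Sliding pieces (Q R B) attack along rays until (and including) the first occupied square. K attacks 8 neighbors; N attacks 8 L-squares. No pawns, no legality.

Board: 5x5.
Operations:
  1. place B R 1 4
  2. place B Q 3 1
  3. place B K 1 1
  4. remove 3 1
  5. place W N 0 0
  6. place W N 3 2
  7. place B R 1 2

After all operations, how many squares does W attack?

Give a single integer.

Answer: 8

Derivation:
Op 1: place BR@(1,4)
Op 2: place BQ@(3,1)
Op 3: place BK@(1,1)
Op 4: remove (3,1)
Op 5: place WN@(0,0)
Op 6: place WN@(3,2)
Op 7: place BR@(1,2)
Per-piece attacks for W:
  WN@(0,0): attacks (1,2) (2,1)
  WN@(3,2): attacks (4,4) (2,4) (1,3) (4,0) (2,0) (1,1)
Union (8 distinct): (1,1) (1,2) (1,3) (2,0) (2,1) (2,4) (4,0) (4,4)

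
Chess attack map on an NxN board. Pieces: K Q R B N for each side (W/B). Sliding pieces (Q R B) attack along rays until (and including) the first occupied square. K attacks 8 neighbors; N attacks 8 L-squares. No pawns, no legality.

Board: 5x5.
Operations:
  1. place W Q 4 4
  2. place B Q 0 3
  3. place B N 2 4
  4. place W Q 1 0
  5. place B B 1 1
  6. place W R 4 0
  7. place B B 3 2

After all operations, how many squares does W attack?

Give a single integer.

Answer: 17

Derivation:
Op 1: place WQ@(4,4)
Op 2: place BQ@(0,3)
Op 3: place BN@(2,4)
Op 4: place WQ@(1,0)
Op 5: place BB@(1,1)
Op 6: place WR@(4,0)
Op 7: place BB@(3,2)
Per-piece attacks for W:
  WQ@(1,0): attacks (1,1) (2,0) (3,0) (4,0) (0,0) (2,1) (3,2) (0,1) [ray(0,1) blocked at (1,1); ray(1,0) blocked at (4,0); ray(1,1) blocked at (3,2)]
  WR@(4,0): attacks (4,1) (4,2) (4,3) (4,4) (3,0) (2,0) (1,0) [ray(0,1) blocked at (4,4); ray(-1,0) blocked at (1,0)]
  WQ@(4,4): attacks (4,3) (4,2) (4,1) (4,0) (3,4) (2,4) (3,3) (2,2) (1,1) [ray(0,-1) blocked at (4,0); ray(-1,0) blocked at (2,4); ray(-1,-1) blocked at (1,1)]
Union (17 distinct): (0,0) (0,1) (1,0) (1,1) (2,0) (2,1) (2,2) (2,4) (3,0) (3,2) (3,3) (3,4) (4,0) (4,1) (4,2) (4,3) (4,4)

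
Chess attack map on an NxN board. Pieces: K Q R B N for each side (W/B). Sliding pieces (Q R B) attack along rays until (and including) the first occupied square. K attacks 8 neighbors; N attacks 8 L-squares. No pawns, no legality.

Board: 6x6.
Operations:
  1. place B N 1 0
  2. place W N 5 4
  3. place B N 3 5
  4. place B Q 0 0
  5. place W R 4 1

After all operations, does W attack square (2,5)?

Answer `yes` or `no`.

Answer: no

Derivation:
Op 1: place BN@(1,0)
Op 2: place WN@(5,4)
Op 3: place BN@(3,5)
Op 4: place BQ@(0,0)
Op 5: place WR@(4,1)
Per-piece attacks for W:
  WR@(4,1): attacks (4,2) (4,3) (4,4) (4,5) (4,0) (5,1) (3,1) (2,1) (1,1) (0,1)
  WN@(5,4): attacks (3,5) (4,2) (3,3)
W attacks (2,5): no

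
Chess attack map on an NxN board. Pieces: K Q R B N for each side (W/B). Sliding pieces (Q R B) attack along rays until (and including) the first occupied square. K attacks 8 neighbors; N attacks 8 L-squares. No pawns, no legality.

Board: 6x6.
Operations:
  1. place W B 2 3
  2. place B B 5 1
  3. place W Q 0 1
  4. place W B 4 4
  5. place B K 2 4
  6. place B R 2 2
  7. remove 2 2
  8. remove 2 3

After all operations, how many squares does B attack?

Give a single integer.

Answer: 11

Derivation:
Op 1: place WB@(2,3)
Op 2: place BB@(5,1)
Op 3: place WQ@(0,1)
Op 4: place WB@(4,4)
Op 5: place BK@(2,4)
Op 6: place BR@(2,2)
Op 7: remove (2,2)
Op 8: remove (2,3)
Per-piece attacks for B:
  BK@(2,4): attacks (2,5) (2,3) (3,4) (1,4) (3,5) (3,3) (1,5) (1,3)
  BB@(5,1): attacks (4,2) (3,3) (2,4) (4,0) [ray(-1,1) blocked at (2,4)]
Union (11 distinct): (1,3) (1,4) (1,5) (2,3) (2,4) (2,5) (3,3) (3,4) (3,5) (4,0) (4,2)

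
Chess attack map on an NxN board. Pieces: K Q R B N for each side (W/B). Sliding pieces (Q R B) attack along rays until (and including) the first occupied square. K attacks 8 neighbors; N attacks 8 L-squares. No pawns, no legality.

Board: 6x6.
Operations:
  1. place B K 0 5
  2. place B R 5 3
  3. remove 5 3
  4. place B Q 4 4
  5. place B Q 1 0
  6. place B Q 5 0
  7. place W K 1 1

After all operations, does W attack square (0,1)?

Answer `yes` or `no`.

Op 1: place BK@(0,5)
Op 2: place BR@(5,3)
Op 3: remove (5,3)
Op 4: place BQ@(4,4)
Op 5: place BQ@(1,0)
Op 6: place BQ@(5,0)
Op 7: place WK@(1,1)
Per-piece attacks for W:
  WK@(1,1): attacks (1,2) (1,0) (2,1) (0,1) (2,2) (2,0) (0,2) (0,0)
W attacks (0,1): yes

Answer: yes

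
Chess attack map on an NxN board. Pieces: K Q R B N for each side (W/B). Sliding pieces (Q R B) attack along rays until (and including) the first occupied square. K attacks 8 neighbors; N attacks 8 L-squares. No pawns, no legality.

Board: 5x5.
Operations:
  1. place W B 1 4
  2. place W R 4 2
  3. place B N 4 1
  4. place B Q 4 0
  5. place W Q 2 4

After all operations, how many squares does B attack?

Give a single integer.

Op 1: place WB@(1,4)
Op 2: place WR@(4,2)
Op 3: place BN@(4,1)
Op 4: place BQ@(4,0)
Op 5: place WQ@(2,4)
Per-piece attacks for B:
  BQ@(4,0): attacks (4,1) (3,0) (2,0) (1,0) (0,0) (3,1) (2,2) (1,3) (0,4) [ray(0,1) blocked at (4,1)]
  BN@(4,1): attacks (3,3) (2,2) (2,0)
Union (10 distinct): (0,0) (0,4) (1,0) (1,3) (2,0) (2,2) (3,0) (3,1) (3,3) (4,1)

Answer: 10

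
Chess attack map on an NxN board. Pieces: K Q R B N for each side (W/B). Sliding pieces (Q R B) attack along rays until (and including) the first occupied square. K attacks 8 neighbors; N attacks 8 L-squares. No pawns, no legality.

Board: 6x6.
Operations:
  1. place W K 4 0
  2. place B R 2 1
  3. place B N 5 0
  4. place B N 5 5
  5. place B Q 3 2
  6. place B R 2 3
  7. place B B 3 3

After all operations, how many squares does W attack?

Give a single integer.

Answer: 5

Derivation:
Op 1: place WK@(4,0)
Op 2: place BR@(2,1)
Op 3: place BN@(5,0)
Op 4: place BN@(5,5)
Op 5: place BQ@(3,2)
Op 6: place BR@(2,3)
Op 7: place BB@(3,3)
Per-piece attacks for W:
  WK@(4,0): attacks (4,1) (5,0) (3,0) (5,1) (3,1)
Union (5 distinct): (3,0) (3,1) (4,1) (5,0) (5,1)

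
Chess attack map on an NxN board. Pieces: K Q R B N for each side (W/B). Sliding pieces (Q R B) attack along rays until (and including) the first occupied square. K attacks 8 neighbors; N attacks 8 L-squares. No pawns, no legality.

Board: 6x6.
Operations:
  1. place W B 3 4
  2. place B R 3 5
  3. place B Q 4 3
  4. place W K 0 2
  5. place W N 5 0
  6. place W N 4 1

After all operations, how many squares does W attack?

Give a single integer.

Op 1: place WB@(3,4)
Op 2: place BR@(3,5)
Op 3: place BQ@(4,3)
Op 4: place WK@(0,2)
Op 5: place WN@(5,0)
Op 6: place WN@(4,1)
Per-piece attacks for W:
  WK@(0,2): attacks (0,3) (0,1) (1,2) (1,3) (1,1)
  WB@(3,4): attacks (4,5) (4,3) (2,5) (2,3) (1,2) (0,1) [ray(1,-1) blocked at (4,3)]
  WN@(4,1): attacks (5,3) (3,3) (2,2) (2,0)
  WN@(5,0): attacks (4,2) (3,1)
Union (15 distinct): (0,1) (0,3) (1,1) (1,2) (1,3) (2,0) (2,2) (2,3) (2,5) (3,1) (3,3) (4,2) (4,3) (4,5) (5,3)

Answer: 15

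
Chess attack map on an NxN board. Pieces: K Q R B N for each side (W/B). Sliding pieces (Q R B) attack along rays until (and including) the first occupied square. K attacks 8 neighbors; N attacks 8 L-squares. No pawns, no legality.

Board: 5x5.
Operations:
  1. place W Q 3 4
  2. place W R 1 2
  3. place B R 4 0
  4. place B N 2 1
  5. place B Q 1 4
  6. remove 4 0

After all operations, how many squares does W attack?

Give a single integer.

Op 1: place WQ@(3,4)
Op 2: place WR@(1,2)
Op 3: place BR@(4,0)
Op 4: place BN@(2,1)
Op 5: place BQ@(1,4)
Op 6: remove (4,0)
Per-piece attacks for W:
  WR@(1,2): attacks (1,3) (1,4) (1,1) (1,0) (2,2) (3,2) (4,2) (0,2) [ray(0,1) blocked at (1,4)]
  WQ@(3,4): attacks (3,3) (3,2) (3,1) (3,0) (4,4) (2,4) (1,4) (4,3) (2,3) (1,2) [ray(-1,0) blocked at (1,4); ray(-1,-1) blocked at (1,2)]
Union (16 distinct): (0,2) (1,0) (1,1) (1,2) (1,3) (1,4) (2,2) (2,3) (2,4) (3,0) (3,1) (3,2) (3,3) (4,2) (4,3) (4,4)

Answer: 16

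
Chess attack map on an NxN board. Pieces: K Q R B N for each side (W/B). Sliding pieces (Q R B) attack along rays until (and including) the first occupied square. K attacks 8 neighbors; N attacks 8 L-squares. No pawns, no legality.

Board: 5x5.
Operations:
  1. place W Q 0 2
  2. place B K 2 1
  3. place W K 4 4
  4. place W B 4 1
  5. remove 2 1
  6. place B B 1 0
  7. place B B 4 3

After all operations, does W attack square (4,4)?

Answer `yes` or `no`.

Op 1: place WQ@(0,2)
Op 2: place BK@(2,1)
Op 3: place WK@(4,4)
Op 4: place WB@(4,1)
Op 5: remove (2,1)
Op 6: place BB@(1,0)
Op 7: place BB@(4,3)
Per-piece attacks for W:
  WQ@(0,2): attacks (0,3) (0,4) (0,1) (0,0) (1,2) (2,2) (3,2) (4,2) (1,3) (2,4) (1,1) (2,0)
  WB@(4,1): attacks (3,2) (2,3) (1,4) (3,0)
  WK@(4,4): attacks (4,3) (3,4) (3,3)
W attacks (4,4): no

Answer: no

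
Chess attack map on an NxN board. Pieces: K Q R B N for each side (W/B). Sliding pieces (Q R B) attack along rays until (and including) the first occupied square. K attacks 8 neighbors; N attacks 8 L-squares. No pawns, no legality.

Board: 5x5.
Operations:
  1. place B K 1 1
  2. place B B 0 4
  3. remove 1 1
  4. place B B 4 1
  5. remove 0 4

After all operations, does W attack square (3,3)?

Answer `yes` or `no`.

Answer: no

Derivation:
Op 1: place BK@(1,1)
Op 2: place BB@(0,4)
Op 3: remove (1,1)
Op 4: place BB@(4,1)
Op 5: remove (0,4)
Per-piece attacks for W:
W attacks (3,3): no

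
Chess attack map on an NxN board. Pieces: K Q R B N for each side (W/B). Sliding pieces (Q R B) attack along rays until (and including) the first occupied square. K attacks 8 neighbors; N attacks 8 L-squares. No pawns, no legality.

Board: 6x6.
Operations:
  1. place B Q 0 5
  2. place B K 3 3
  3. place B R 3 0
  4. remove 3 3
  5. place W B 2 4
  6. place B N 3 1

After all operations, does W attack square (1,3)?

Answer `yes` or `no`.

Op 1: place BQ@(0,5)
Op 2: place BK@(3,3)
Op 3: place BR@(3,0)
Op 4: remove (3,3)
Op 5: place WB@(2,4)
Op 6: place BN@(3,1)
Per-piece attacks for W:
  WB@(2,4): attacks (3,5) (3,3) (4,2) (5,1) (1,5) (1,3) (0,2)
W attacks (1,3): yes

Answer: yes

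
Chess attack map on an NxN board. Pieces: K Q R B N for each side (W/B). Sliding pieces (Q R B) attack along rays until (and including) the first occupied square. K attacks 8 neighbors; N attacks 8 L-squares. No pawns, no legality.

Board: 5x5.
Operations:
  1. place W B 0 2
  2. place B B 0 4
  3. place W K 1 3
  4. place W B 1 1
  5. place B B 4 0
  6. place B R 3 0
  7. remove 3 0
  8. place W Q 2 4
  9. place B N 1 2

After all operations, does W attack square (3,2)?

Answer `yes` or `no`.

Op 1: place WB@(0,2)
Op 2: place BB@(0,4)
Op 3: place WK@(1,3)
Op 4: place WB@(1,1)
Op 5: place BB@(4,0)
Op 6: place BR@(3,0)
Op 7: remove (3,0)
Op 8: place WQ@(2,4)
Op 9: place BN@(1,2)
Per-piece attacks for W:
  WB@(0,2): attacks (1,3) (1,1) [ray(1,1) blocked at (1,3); ray(1,-1) blocked at (1,1)]
  WB@(1,1): attacks (2,2) (3,3) (4,4) (2,0) (0,2) (0,0) [ray(-1,1) blocked at (0,2)]
  WK@(1,3): attacks (1,4) (1,2) (2,3) (0,3) (2,4) (2,2) (0,4) (0,2)
  WQ@(2,4): attacks (2,3) (2,2) (2,1) (2,0) (3,4) (4,4) (1,4) (0,4) (3,3) (4,2) (1,3) [ray(-1,0) blocked at (0,4); ray(-1,-1) blocked at (1,3)]
W attacks (3,2): no

Answer: no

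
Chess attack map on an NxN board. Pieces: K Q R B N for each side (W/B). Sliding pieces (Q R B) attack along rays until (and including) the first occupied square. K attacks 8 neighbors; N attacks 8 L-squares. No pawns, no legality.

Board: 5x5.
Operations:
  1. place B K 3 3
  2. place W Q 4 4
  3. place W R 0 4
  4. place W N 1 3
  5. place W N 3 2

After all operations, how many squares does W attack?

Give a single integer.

Answer: 19

Derivation:
Op 1: place BK@(3,3)
Op 2: place WQ@(4,4)
Op 3: place WR@(0,4)
Op 4: place WN@(1,3)
Op 5: place WN@(3,2)
Per-piece attacks for W:
  WR@(0,4): attacks (0,3) (0,2) (0,1) (0,0) (1,4) (2,4) (3,4) (4,4) [ray(1,0) blocked at (4,4)]
  WN@(1,3): attacks (3,4) (2,1) (3,2) (0,1)
  WN@(3,2): attacks (4,4) (2,4) (1,3) (4,0) (2,0) (1,1)
  WQ@(4,4): attacks (4,3) (4,2) (4,1) (4,0) (3,4) (2,4) (1,4) (0,4) (3,3) [ray(-1,0) blocked at (0,4); ray(-1,-1) blocked at (3,3)]
Union (19 distinct): (0,0) (0,1) (0,2) (0,3) (0,4) (1,1) (1,3) (1,4) (2,0) (2,1) (2,4) (3,2) (3,3) (3,4) (4,0) (4,1) (4,2) (4,3) (4,4)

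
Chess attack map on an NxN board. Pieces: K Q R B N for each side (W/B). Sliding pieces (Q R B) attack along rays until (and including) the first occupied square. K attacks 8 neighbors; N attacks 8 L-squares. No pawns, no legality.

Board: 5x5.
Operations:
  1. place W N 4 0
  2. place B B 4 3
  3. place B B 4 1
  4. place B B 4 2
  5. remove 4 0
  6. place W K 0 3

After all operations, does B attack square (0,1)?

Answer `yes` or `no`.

Op 1: place WN@(4,0)
Op 2: place BB@(4,3)
Op 3: place BB@(4,1)
Op 4: place BB@(4,2)
Op 5: remove (4,0)
Op 6: place WK@(0,3)
Per-piece attacks for B:
  BB@(4,1): attacks (3,2) (2,3) (1,4) (3,0)
  BB@(4,2): attacks (3,3) (2,4) (3,1) (2,0)
  BB@(4,3): attacks (3,4) (3,2) (2,1) (1,0)
B attacks (0,1): no

Answer: no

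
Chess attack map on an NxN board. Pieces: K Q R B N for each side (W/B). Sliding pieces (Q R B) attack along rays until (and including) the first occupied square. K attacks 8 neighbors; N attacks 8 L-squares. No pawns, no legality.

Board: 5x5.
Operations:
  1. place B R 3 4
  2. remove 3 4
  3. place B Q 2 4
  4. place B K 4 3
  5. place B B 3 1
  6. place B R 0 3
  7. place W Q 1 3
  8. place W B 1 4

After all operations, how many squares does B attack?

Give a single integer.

Op 1: place BR@(3,4)
Op 2: remove (3,4)
Op 3: place BQ@(2,4)
Op 4: place BK@(4,3)
Op 5: place BB@(3,1)
Op 6: place BR@(0,3)
Op 7: place WQ@(1,3)
Op 8: place WB@(1,4)
Per-piece attacks for B:
  BR@(0,3): attacks (0,4) (0,2) (0,1) (0,0) (1,3) [ray(1,0) blocked at (1,3)]
  BQ@(2,4): attacks (2,3) (2,2) (2,1) (2,0) (3,4) (4,4) (1,4) (3,3) (4,2) (1,3) [ray(-1,0) blocked at (1,4); ray(-1,-1) blocked at (1,3)]
  BB@(3,1): attacks (4,2) (4,0) (2,2) (1,3) (2,0) [ray(-1,1) blocked at (1,3)]
  BK@(4,3): attacks (4,4) (4,2) (3,3) (3,4) (3,2)
Union (16 distinct): (0,0) (0,1) (0,2) (0,4) (1,3) (1,4) (2,0) (2,1) (2,2) (2,3) (3,2) (3,3) (3,4) (4,0) (4,2) (4,4)

Answer: 16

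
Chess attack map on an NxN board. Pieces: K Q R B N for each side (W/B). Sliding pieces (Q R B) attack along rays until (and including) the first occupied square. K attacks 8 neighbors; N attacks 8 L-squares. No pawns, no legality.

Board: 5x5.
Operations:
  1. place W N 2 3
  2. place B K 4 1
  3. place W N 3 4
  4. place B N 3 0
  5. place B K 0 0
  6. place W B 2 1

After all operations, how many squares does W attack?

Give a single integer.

Op 1: place WN@(2,3)
Op 2: place BK@(4,1)
Op 3: place WN@(3,4)
Op 4: place BN@(3,0)
Op 5: place BK@(0,0)
Op 6: place WB@(2,1)
Per-piece attacks for W:
  WB@(2,1): attacks (3,2) (4,3) (3,0) (1,2) (0,3) (1,0) [ray(1,-1) blocked at (3,0)]
  WN@(2,3): attacks (4,4) (0,4) (3,1) (4,2) (1,1) (0,2)
  WN@(3,4): attacks (4,2) (2,2) (1,3)
Union (14 distinct): (0,2) (0,3) (0,4) (1,0) (1,1) (1,2) (1,3) (2,2) (3,0) (3,1) (3,2) (4,2) (4,3) (4,4)

Answer: 14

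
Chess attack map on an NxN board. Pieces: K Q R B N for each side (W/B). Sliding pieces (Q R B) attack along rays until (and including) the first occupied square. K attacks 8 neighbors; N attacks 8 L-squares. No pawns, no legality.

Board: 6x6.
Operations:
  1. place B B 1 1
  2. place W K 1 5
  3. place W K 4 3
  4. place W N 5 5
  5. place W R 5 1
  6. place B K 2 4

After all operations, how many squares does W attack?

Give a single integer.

Op 1: place BB@(1,1)
Op 2: place WK@(1,5)
Op 3: place WK@(4,3)
Op 4: place WN@(5,5)
Op 5: place WR@(5,1)
Op 6: place BK@(2,4)
Per-piece attacks for W:
  WK@(1,5): attacks (1,4) (2,5) (0,5) (2,4) (0,4)
  WK@(4,3): attacks (4,4) (4,2) (5,3) (3,3) (5,4) (5,2) (3,4) (3,2)
  WR@(5,1): attacks (5,2) (5,3) (5,4) (5,5) (5,0) (4,1) (3,1) (2,1) (1,1) [ray(0,1) blocked at (5,5); ray(-1,0) blocked at (1,1)]
  WN@(5,5): attacks (4,3) (3,4)
Union (20 distinct): (0,4) (0,5) (1,1) (1,4) (2,1) (2,4) (2,5) (3,1) (3,2) (3,3) (3,4) (4,1) (4,2) (4,3) (4,4) (5,0) (5,2) (5,3) (5,4) (5,5)

Answer: 20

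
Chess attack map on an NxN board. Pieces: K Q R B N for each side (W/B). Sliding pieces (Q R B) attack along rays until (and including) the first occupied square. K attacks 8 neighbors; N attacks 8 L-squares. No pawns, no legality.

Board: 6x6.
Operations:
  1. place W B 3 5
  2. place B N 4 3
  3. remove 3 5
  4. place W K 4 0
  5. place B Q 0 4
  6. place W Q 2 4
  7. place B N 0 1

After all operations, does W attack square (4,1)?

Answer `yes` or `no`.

Answer: yes

Derivation:
Op 1: place WB@(3,5)
Op 2: place BN@(4,3)
Op 3: remove (3,5)
Op 4: place WK@(4,0)
Op 5: place BQ@(0,4)
Op 6: place WQ@(2,4)
Op 7: place BN@(0,1)
Per-piece attacks for W:
  WQ@(2,4): attacks (2,5) (2,3) (2,2) (2,1) (2,0) (3,4) (4,4) (5,4) (1,4) (0,4) (3,5) (3,3) (4,2) (5,1) (1,5) (1,3) (0,2) [ray(-1,0) blocked at (0,4)]
  WK@(4,0): attacks (4,1) (5,0) (3,0) (5,1) (3,1)
W attacks (4,1): yes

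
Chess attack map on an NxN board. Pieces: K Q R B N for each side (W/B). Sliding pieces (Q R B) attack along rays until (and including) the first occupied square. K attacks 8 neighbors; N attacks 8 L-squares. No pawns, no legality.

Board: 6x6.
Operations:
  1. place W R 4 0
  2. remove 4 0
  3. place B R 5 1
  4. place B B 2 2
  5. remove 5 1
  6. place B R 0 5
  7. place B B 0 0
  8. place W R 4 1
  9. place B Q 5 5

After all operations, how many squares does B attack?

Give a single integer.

Answer: 23

Derivation:
Op 1: place WR@(4,0)
Op 2: remove (4,0)
Op 3: place BR@(5,1)
Op 4: place BB@(2,2)
Op 5: remove (5,1)
Op 6: place BR@(0,5)
Op 7: place BB@(0,0)
Op 8: place WR@(4,1)
Op 9: place BQ@(5,5)
Per-piece attacks for B:
  BB@(0,0): attacks (1,1) (2,2) [ray(1,1) blocked at (2,2)]
  BR@(0,5): attacks (0,4) (0,3) (0,2) (0,1) (0,0) (1,5) (2,5) (3,5) (4,5) (5,5) [ray(0,-1) blocked at (0,0); ray(1,0) blocked at (5,5)]
  BB@(2,2): attacks (3,3) (4,4) (5,5) (3,1) (4,0) (1,3) (0,4) (1,1) (0,0) [ray(1,1) blocked at (5,5); ray(-1,-1) blocked at (0,0)]
  BQ@(5,5): attacks (5,4) (5,3) (5,2) (5,1) (5,0) (4,5) (3,5) (2,5) (1,5) (0,5) (4,4) (3,3) (2,2) [ray(-1,0) blocked at (0,5); ray(-1,-1) blocked at (2,2)]
Union (23 distinct): (0,0) (0,1) (0,2) (0,3) (0,4) (0,5) (1,1) (1,3) (1,5) (2,2) (2,5) (3,1) (3,3) (3,5) (4,0) (4,4) (4,5) (5,0) (5,1) (5,2) (5,3) (5,4) (5,5)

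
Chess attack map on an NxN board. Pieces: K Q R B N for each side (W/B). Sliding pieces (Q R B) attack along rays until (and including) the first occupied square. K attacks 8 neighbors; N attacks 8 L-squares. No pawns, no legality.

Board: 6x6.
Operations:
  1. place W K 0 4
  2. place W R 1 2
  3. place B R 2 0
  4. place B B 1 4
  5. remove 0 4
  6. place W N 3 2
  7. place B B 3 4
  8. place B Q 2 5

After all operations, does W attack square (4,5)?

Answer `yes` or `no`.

Answer: no

Derivation:
Op 1: place WK@(0,4)
Op 2: place WR@(1,2)
Op 3: place BR@(2,0)
Op 4: place BB@(1,4)
Op 5: remove (0,4)
Op 6: place WN@(3,2)
Op 7: place BB@(3,4)
Op 8: place BQ@(2,5)
Per-piece attacks for W:
  WR@(1,2): attacks (1,3) (1,4) (1,1) (1,0) (2,2) (3,2) (0,2) [ray(0,1) blocked at (1,4); ray(1,0) blocked at (3,2)]
  WN@(3,2): attacks (4,4) (5,3) (2,4) (1,3) (4,0) (5,1) (2,0) (1,1)
W attacks (4,5): no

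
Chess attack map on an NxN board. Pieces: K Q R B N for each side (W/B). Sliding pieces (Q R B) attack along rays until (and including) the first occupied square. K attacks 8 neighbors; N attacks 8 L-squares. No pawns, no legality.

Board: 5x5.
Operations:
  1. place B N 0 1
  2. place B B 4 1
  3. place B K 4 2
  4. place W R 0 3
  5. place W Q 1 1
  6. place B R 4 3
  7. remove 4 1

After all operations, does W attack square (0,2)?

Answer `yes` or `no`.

Op 1: place BN@(0,1)
Op 2: place BB@(4,1)
Op 3: place BK@(4,2)
Op 4: place WR@(0,3)
Op 5: place WQ@(1,1)
Op 6: place BR@(4,3)
Op 7: remove (4,1)
Per-piece attacks for W:
  WR@(0,3): attacks (0,4) (0,2) (0,1) (1,3) (2,3) (3,3) (4,3) [ray(0,-1) blocked at (0,1); ray(1,0) blocked at (4,3)]
  WQ@(1,1): attacks (1,2) (1,3) (1,4) (1,0) (2,1) (3,1) (4,1) (0,1) (2,2) (3,3) (4,4) (2,0) (0,2) (0,0) [ray(-1,0) blocked at (0,1)]
W attacks (0,2): yes

Answer: yes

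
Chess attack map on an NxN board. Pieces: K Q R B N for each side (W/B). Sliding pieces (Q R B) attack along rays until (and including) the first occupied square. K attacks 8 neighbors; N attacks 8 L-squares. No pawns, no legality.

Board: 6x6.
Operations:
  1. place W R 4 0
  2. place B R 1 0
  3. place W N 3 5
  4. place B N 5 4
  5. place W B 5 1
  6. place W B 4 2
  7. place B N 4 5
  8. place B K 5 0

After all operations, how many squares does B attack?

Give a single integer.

Answer: 16

Derivation:
Op 1: place WR@(4,0)
Op 2: place BR@(1,0)
Op 3: place WN@(3,5)
Op 4: place BN@(5,4)
Op 5: place WB@(5,1)
Op 6: place WB@(4,2)
Op 7: place BN@(4,5)
Op 8: place BK@(5,0)
Per-piece attacks for B:
  BR@(1,0): attacks (1,1) (1,2) (1,3) (1,4) (1,5) (2,0) (3,0) (4,0) (0,0) [ray(1,0) blocked at (4,0)]
  BN@(4,5): attacks (5,3) (3,3) (2,4)
  BK@(5,0): attacks (5,1) (4,0) (4,1)
  BN@(5,4): attacks (3,5) (4,2) (3,3)
Union (16 distinct): (0,0) (1,1) (1,2) (1,3) (1,4) (1,5) (2,0) (2,4) (3,0) (3,3) (3,5) (4,0) (4,1) (4,2) (5,1) (5,3)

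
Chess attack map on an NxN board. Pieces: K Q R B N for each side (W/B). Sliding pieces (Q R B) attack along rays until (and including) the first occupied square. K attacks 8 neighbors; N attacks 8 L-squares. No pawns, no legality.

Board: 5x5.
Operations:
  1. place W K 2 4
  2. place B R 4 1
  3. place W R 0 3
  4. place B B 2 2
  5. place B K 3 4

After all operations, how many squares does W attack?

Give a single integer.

Answer: 10

Derivation:
Op 1: place WK@(2,4)
Op 2: place BR@(4,1)
Op 3: place WR@(0,3)
Op 4: place BB@(2,2)
Op 5: place BK@(3,4)
Per-piece attacks for W:
  WR@(0,3): attacks (0,4) (0,2) (0,1) (0,0) (1,3) (2,3) (3,3) (4,3)
  WK@(2,4): attacks (2,3) (3,4) (1,4) (3,3) (1,3)
Union (10 distinct): (0,0) (0,1) (0,2) (0,4) (1,3) (1,4) (2,3) (3,3) (3,4) (4,3)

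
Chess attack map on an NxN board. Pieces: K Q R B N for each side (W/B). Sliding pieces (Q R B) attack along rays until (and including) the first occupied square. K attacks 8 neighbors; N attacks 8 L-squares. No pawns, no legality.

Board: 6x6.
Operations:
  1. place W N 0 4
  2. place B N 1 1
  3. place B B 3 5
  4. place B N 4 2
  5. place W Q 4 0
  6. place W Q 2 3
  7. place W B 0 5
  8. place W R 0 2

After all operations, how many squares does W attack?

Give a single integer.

Op 1: place WN@(0,4)
Op 2: place BN@(1,1)
Op 3: place BB@(3,5)
Op 4: place BN@(4,2)
Op 5: place WQ@(4,0)
Op 6: place WQ@(2,3)
Op 7: place WB@(0,5)
Op 8: place WR@(0,2)
Per-piece attacks for W:
  WR@(0,2): attacks (0,3) (0,4) (0,1) (0,0) (1,2) (2,2) (3,2) (4,2) [ray(0,1) blocked at (0,4); ray(1,0) blocked at (4,2)]
  WN@(0,4): attacks (2,5) (1,2) (2,3)
  WB@(0,5): attacks (1,4) (2,3) [ray(1,-1) blocked at (2,3)]
  WQ@(2,3): attacks (2,4) (2,5) (2,2) (2,1) (2,0) (3,3) (4,3) (5,3) (1,3) (0,3) (3,4) (4,5) (3,2) (4,1) (5,0) (1,4) (0,5) (1,2) (0,1) [ray(-1,1) blocked at (0,5)]
  WQ@(4,0): attacks (4,1) (4,2) (5,0) (3,0) (2,0) (1,0) (0,0) (5,1) (3,1) (2,2) (1,3) (0,4) [ray(0,1) blocked at (4,2); ray(-1,1) blocked at (0,4)]
Union (27 distinct): (0,0) (0,1) (0,3) (0,4) (0,5) (1,0) (1,2) (1,3) (1,4) (2,0) (2,1) (2,2) (2,3) (2,4) (2,5) (3,0) (3,1) (3,2) (3,3) (3,4) (4,1) (4,2) (4,3) (4,5) (5,0) (5,1) (5,3)

Answer: 27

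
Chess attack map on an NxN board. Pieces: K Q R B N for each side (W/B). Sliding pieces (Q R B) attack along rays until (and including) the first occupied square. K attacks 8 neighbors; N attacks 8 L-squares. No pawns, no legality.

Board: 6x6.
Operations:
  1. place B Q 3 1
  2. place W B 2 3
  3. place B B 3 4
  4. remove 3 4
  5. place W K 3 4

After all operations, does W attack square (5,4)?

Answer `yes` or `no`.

Op 1: place BQ@(3,1)
Op 2: place WB@(2,3)
Op 3: place BB@(3,4)
Op 4: remove (3,4)
Op 5: place WK@(3,4)
Per-piece attacks for W:
  WB@(2,3): attacks (3,4) (3,2) (4,1) (5,0) (1,4) (0,5) (1,2) (0,1) [ray(1,1) blocked at (3,4)]
  WK@(3,4): attacks (3,5) (3,3) (4,4) (2,4) (4,5) (4,3) (2,5) (2,3)
W attacks (5,4): no

Answer: no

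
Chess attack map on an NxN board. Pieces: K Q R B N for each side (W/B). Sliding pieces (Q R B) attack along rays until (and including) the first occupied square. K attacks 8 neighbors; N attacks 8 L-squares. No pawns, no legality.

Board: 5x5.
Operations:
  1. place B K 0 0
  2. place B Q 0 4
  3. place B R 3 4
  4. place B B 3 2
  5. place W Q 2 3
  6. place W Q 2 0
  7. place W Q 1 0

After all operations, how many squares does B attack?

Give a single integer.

Op 1: place BK@(0,0)
Op 2: place BQ@(0,4)
Op 3: place BR@(3,4)
Op 4: place BB@(3,2)
Op 5: place WQ@(2,3)
Op 6: place WQ@(2,0)
Op 7: place WQ@(1,0)
Per-piece attacks for B:
  BK@(0,0): attacks (0,1) (1,0) (1,1)
  BQ@(0,4): attacks (0,3) (0,2) (0,1) (0,0) (1,4) (2,4) (3,4) (1,3) (2,2) (3,1) (4,0) [ray(0,-1) blocked at (0,0); ray(1,0) blocked at (3,4)]
  BB@(3,2): attacks (4,3) (4,1) (2,3) (2,1) (1,0) [ray(-1,1) blocked at (2,3); ray(-1,-1) blocked at (1,0)]
  BR@(3,4): attacks (3,3) (3,2) (4,4) (2,4) (1,4) (0,4) [ray(0,-1) blocked at (3,2); ray(-1,0) blocked at (0,4)]
Union (21 distinct): (0,0) (0,1) (0,2) (0,3) (0,4) (1,0) (1,1) (1,3) (1,4) (2,1) (2,2) (2,3) (2,4) (3,1) (3,2) (3,3) (3,4) (4,0) (4,1) (4,3) (4,4)

Answer: 21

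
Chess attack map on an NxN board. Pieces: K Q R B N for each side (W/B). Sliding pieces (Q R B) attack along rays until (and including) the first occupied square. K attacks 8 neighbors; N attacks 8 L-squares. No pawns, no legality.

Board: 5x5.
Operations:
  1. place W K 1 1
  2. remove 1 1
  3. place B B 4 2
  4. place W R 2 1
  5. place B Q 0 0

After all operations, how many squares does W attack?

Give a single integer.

Op 1: place WK@(1,1)
Op 2: remove (1,1)
Op 3: place BB@(4,2)
Op 4: place WR@(2,1)
Op 5: place BQ@(0,0)
Per-piece attacks for W:
  WR@(2,1): attacks (2,2) (2,3) (2,4) (2,0) (3,1) (4,1) (1,1) (0,1)
Union (8 distinct): (0,1) (1,1) (2,0) (2,2) (2,3) (2,4) (3,1) (4,1)

Answer: 8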